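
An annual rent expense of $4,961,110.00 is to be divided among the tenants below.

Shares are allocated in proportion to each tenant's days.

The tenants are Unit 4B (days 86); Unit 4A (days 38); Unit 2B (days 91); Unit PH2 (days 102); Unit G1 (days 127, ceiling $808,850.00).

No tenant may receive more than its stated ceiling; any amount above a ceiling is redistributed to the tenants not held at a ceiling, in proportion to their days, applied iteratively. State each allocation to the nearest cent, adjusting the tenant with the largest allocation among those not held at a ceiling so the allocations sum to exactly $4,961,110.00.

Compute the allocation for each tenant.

Unit 4B: $1,126,480.63 | Unit 4A: $497,747.26 | Unit 2B: $1,191,973.69 | Unit PH2: $1,336,058.42 | Unit G1: $808,850.00

Sum of days: 444.
Proportional shares (ignoring caps): Unit 4B 960,935.7207; Unit 4A 424,599.5045; Unit 2B 1,016,804.0766; Unit PH2 1,139,714.4595; Unit G1 1,419,056.2387.
Capped: Unit G1 ($808,850.00); balance $4,152,260.00 reallocated over remaining days 317.
Redistributed shares: Unit 4B 1,126,480.6309 → $1,126,480.63; Unit 4A 497,747.2555 → $497,747.26; Unit 2B 1,191,973.6909 → $1,191,973.69; Unit PH2 1,336,058.4227 → $1,336,058.42.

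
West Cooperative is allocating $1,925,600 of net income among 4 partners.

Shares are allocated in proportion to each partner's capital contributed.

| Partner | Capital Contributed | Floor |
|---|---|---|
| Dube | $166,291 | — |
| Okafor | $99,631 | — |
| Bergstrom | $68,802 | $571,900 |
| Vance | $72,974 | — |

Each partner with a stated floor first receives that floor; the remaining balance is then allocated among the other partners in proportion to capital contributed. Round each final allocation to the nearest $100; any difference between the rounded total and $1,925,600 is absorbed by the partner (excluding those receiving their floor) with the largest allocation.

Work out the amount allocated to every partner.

Dube: $664,200 | Okafor: $398,000 | Bergstrom: $571,900 | Vance: $291,500

Guaranteed amounts: Bergstrom $571,900. Residual $1,353,700.
Residual split over remaining capital contributed 338,896: Dube 664,239.55 → $664,200; Okafor 397,970.13 → $398,000; Vance 291,490.32 → $291,500.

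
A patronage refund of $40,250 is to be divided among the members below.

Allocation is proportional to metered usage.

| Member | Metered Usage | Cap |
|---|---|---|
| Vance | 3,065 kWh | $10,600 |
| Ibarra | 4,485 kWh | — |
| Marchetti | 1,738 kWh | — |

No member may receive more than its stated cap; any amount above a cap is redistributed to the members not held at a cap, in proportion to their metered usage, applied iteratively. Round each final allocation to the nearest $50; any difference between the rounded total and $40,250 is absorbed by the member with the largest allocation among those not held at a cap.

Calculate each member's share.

Vance: $10,600; Ibarra: $21,350; Marchetti: $8,300

Total metered usage = 9,288.
Unconstrained shares: Vance 13,282.33; Ibarra 19,435.97; Marchetti 7,531.71.
Held at cap: Vance ($10,600); balance $29,650 reallocated over remaining metered usage 6,223.
Redistributed shares: Ibarra 21,369.15 → $21,350; Marchetti 8,280.85 → $8,300.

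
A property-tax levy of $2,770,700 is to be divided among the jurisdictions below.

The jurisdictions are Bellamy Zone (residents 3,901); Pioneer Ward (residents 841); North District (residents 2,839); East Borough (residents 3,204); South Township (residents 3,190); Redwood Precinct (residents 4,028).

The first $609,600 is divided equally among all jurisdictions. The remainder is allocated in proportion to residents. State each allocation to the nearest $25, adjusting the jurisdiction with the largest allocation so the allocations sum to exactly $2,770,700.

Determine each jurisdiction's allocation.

Bellamy Zone: $569,875 · Pioneer Ward: $202,550 · North District: $442,400 · East Borough: $486,200 · South Township: $484,525 · Redwood Precinct: $585,150

Equal tier: $609,600 ÷ 6 = $101,600 apiece.
Remainder $2,161,100 by residents (total 18,003): Bellamy Zone 468,280.35 → $468,275; Pioneer Ward 100,954.57 → $100,950; North District 340,796.69 → $340,800; East Borough 384,611.70 → $384,600; South Township 382,931.12 → $382,925; Redwood Precinct 483,525.57 → $483,525.
Rounding difference +$25 on remainder applied to Redwood Precinct.
Totals: Bellamy Zone $101,600 + $468,275 = $569,875; Pioneer Ward $101,600 + $100,950 = $202,550; North District $101,600 + $340,800 = $442,400; East Borough $101,600 + $384,600 = $486,200; South Township $101,600 + $382,925 = $484,525; Redwood Precinct $101,600 + $483,550 = $585,150.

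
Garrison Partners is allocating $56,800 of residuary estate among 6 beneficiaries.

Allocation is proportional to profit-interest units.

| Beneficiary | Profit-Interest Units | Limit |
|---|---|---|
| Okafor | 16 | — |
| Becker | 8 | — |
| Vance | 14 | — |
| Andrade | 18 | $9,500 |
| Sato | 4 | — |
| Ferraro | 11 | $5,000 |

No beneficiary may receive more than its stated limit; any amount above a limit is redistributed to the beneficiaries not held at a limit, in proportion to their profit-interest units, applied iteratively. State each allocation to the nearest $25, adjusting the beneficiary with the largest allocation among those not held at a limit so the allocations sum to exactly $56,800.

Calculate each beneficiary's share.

Sum of profit-interest units: 71.
Pro-rata shares before constraints: Okafor 12,800.00; Becker 6,400.00; Vance 11,200.00; Andrade 14,400.00; Sato 3,200.00; Ferraro 8,800.00.
Capped: Andrade ($9,500), Ferraro ($5,000); remaining pool $42,300 reallocated over remaining profit-interest units 42.
Shares after redistribution: Okafor 16,114.29 → $16,125; Becker 8,057.14 → $8,050; Vance 14,100.00 → $14,100; Sato 4,028.57 → $4,025.

Okafor: $16,125 | Becker: $8,050 | Vance: $14,100 | Andrade: $9,500 | Sato: $4,025 | Ferraro: $5,000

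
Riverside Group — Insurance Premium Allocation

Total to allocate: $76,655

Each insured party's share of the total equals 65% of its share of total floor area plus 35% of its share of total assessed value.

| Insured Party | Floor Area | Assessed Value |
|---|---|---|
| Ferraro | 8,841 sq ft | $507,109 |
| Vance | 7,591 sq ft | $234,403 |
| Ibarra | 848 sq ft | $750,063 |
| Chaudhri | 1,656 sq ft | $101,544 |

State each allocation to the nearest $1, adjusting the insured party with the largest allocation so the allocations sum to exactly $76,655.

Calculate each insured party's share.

Floor area total 18,936; assessed value total 1,593,119.
Combined weights (65% floor area + 35% assessed value): Ferraro 0.4149; Vance 0.3121; Ibarra 0.1939; Chaudhri 0.0792.
Raw shares: Ferraro 31,803.14; Vance 23,921.49; Ibarra 14,862.91; Chaudhri 6,067.46.
At nearest $1: Ferraro $31,803; Vance $23,921; Ibarra $14,863; Chaudhri $6,067. Sum = $76,654.
Difference $76,655 − $76,654 = +$1 applied to largest allocation (Ferraro): Ferraro becomes $31,804.

Ferraro: $31,804 | Vance: $23,921 | Ibarra: $14,863 | Chaudhri: $6,067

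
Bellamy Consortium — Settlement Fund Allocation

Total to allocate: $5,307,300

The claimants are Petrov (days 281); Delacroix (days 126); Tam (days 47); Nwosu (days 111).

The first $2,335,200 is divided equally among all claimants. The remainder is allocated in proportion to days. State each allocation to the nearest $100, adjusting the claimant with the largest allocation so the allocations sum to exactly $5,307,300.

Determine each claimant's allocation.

Petrov: $2,062,000; Delacroix: $1,246,600; Tam: $831,000; Nwosu: $1,167,700

Equal tier: $2,335,200 ÷ 4 = $583,800 apiece.
Remainder $2,972,100 by days (total 565): Petrov 1,478,159.47 → $1,478,200; Delacroix 662,804.60 → $662,800; Tam 247,236.64 → $247,200; Nwosu 583,899.29 → $583,900.
Totals: Petrov $583,800 + $1,478,200 = $2,062,000; Delacroix $583,800 + $662,800 = $1,246,600; Tam $583,800 + $247,200 = $831,000; Nwosu $583,800 + $583,900 = $1,167,700.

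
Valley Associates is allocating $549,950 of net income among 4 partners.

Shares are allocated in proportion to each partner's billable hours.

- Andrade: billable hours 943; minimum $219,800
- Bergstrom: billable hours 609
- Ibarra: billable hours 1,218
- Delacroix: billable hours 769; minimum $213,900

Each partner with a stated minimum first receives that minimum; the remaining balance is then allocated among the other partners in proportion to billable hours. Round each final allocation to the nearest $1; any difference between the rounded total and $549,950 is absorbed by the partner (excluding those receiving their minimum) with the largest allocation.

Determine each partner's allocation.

Andrade: $219,800 · Bergstrom: $38,750 · Ibarra: $77,500 · Delacroix: $213,900

Guaranteed amounts: Andrade $219,800; Delacroix $213,900. Remaining pool $116,250.
Remaining pool split over remaining billable hours 1,827: Bergstrom 38,750.00 → $38,750; Ibarra 77,500.00 → $77,500.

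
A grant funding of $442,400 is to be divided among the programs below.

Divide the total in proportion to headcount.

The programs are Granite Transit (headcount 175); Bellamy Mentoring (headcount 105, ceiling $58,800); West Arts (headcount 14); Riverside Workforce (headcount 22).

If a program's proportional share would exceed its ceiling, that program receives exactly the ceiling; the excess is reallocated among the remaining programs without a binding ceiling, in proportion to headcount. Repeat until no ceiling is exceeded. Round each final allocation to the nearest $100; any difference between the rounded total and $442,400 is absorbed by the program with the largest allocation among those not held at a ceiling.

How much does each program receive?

Combined headcount = 316.
Pro-rata shares before constraints: Granite Transit 245,000.00; Bellamy Mentoring 147,000.00; West Arts 19,600.00; Riverside Workforce 30,800.00.
Cap binds for Bellamy Mentoring ($58,800); remaining pool $383,600 reallocated over remaining headcount 211.
Remaining shares: Granite Transit 318,151.66 → $318,200; West Arts 25,452.13 → $25,500; Riverside Workforce 39,996.21 → $40,000.
Rounding difference −$100 applied to Granite Transit → $318,100.

Granite Transit: $318,100 · Bellamy Mentoring: $58,800 · West Arts: $25,500 · Riverside Workforce: $40,000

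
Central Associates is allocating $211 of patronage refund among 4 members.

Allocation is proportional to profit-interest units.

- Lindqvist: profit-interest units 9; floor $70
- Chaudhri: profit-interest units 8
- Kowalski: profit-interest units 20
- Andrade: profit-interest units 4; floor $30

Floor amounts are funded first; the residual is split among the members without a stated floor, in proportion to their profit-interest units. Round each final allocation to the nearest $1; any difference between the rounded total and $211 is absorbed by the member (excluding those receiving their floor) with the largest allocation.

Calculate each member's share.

Guaranteed amounts: Lindqvist $70; Andrade $30. Remaining pool $111.
Remaining pool split over remaining profit-interest units 28: Chaudhri 31.71 → $32; Kowalski 79.29 → $79.

Lindqvist: $70 · Chaudhri: $32 · Kowalski: $79 · Andrade: $30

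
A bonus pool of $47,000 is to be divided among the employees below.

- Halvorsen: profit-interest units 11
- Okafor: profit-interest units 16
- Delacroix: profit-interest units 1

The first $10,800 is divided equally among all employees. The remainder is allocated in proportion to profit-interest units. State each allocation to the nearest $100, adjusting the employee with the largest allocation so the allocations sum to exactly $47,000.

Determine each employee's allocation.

First tranche $10,800 split equally: $3,600 each.
Remainder $36,200 by profit-interest units (total 28): Halvorsen 14,221.43 → $14,200; Okafor 20,685.71 → $20,700; Delacroix 1,292.86 → $1,300.
Totals: Halvorsen $3,600 + $14,200 = $17,800; Okafor $3,600 + $20,700 = $24,300; Delacroix $3,600 + $1,300 = $4,900.

Halvorsen: $17,800 · Okafor: $24,300 · Delacroix: $4,900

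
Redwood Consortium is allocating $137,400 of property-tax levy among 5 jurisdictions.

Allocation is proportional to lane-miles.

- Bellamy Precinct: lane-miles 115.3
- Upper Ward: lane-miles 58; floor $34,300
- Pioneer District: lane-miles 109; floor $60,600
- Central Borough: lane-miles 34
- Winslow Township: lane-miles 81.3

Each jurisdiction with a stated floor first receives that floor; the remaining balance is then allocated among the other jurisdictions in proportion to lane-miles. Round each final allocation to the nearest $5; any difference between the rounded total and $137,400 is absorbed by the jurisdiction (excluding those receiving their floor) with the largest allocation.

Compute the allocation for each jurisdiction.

Guaranteed amounts: Upper Ward $34,300; Pioneer District $60,600. Residual $42,500.
Residual split over remaining lane-miles 230.6: Bellamy Precinct 21,250.00 → $21,250; Central Borough 6,266.26 → $6,265; Winslow Township 14,983.74 → $14,985.

Bellamy Precinct: $21,250 | Upper Ward: $34,300 | Pioneer District: $60,600 | Central Borough: $6,265 | Winslow Township: $14,985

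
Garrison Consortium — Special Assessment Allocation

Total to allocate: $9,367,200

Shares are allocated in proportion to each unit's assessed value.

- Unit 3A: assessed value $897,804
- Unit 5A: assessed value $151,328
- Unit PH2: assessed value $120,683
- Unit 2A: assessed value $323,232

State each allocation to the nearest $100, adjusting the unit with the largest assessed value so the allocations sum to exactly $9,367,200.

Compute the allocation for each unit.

Combined assessed value = 897,804 + 151,328 + 120,683 + 323,232 = 1,493,047.
Unrounded shares: Unit 3A 5,632,715.94; Unit 5A 949,413.94; Unit PH2 757,150.84; Unit 2A 2,027,919.28.
At nearest $100: Unit 3A $5,632,700; Unit 5A $949,400; Unit PH2 $757,200; Unit 2A $2,027,900. Sum = $9,367,200.
Sum already equals the total — no adjustment.

Unit 3A: $5,632,700 | Unit 5A: $949,400 | Unit PH2: $757,200 | Unit 2A: $2,027,900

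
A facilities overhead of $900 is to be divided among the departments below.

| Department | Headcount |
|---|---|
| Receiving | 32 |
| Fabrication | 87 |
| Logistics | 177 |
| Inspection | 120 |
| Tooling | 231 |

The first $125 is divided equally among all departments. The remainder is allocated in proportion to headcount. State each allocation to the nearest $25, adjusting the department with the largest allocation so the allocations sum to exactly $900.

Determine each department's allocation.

$125 shared equally gives $25 per department.
Remainder $775 by headcount (total 647): Receiving 38.33 → $50; Fabrication 104.21 → $100; Logistics 212.02 → $200; Inspection 143.74 → $150; Tooling 276.70 → $275.
Totals: Receiving $25 + $50 = $75; Fabrication $25 + $100 = $125; Logistics $25 + $200 = $225; Inspection $25 + $150 = $175; Tooling $25 + $275 = $300.

Receiving: $75; Fabrication: $125; Logistics: $225; Inspection: $175; Tooling: $300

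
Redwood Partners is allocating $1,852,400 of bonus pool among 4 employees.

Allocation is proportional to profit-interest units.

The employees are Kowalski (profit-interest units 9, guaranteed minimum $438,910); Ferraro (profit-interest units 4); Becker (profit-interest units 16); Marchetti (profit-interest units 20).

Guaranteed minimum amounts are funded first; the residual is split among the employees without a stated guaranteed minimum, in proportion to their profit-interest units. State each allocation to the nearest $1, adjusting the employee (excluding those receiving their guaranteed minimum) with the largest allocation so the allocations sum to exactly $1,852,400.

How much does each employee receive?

Kowalski: $438,910 | Ferraro: $141,349 | Becker: $565,396 | Marchetti: $706,745

Guaranteed amounts: Kowalski $438,910. Remaining pool $1,413,490.
Remaining pool split over remaining profit-interest units 40: Ferraro 141,349.00 → $141,349; Becker 565,396.00 → $565,396; Marchetti 706,745.00 → $706,745.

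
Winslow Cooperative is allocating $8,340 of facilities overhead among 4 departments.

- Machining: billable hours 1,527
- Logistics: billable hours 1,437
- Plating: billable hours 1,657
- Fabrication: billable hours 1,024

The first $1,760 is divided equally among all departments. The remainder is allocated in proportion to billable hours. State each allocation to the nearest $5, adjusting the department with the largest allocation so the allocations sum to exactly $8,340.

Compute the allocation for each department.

Machining: $2,220; Logistics: $2,115; Plating: $2,370; Fabrication: $1,635

Equal tier: $1,760 ÷ 4 = $440 apiece.
Remainder $6,580 by billable hours (total 5,645): Machining 1,779.92 → $1,780; Logistics 1,675.02 → $1,675; Plating 1,931.45 → $1,930; Fabrication 1,193.61 → $1,195.
Totals: Machining $440 + $1,780 = $2,220; Logistics $440 + $1,675 = $2,115; Plating $440 + $1,930 = $2,370; Fabrication $440 + $1,195 = $1,635.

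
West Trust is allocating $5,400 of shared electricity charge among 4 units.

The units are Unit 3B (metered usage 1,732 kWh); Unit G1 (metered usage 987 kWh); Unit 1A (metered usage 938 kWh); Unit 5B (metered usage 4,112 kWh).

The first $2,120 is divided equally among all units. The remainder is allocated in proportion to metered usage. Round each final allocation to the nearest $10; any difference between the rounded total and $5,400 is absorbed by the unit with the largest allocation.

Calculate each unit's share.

$2,120 shared equally gives $530 per unit.
Remainder $3,280 by metered usage (total 7,769): Unit 3B 731.23 → $730; Unit G1 416.70 → $420; Unit 1A 396.01 → $400; Unit 5B 1,736.05 → $1,740.
Rounding difference −$10 on remainder applied to Unit 5B.
Totals: Unit 3B $530 + $730 = $1,260; Unit G1 $530 + $420 = $950; Unit 1A $530 + $400 = $930; Unit 5B $530 + $1,730 = $2,260.

Unit 3B: $1,260 | Unit G1: $950 | Unit 1A: $930 | Unit 5B: $2,260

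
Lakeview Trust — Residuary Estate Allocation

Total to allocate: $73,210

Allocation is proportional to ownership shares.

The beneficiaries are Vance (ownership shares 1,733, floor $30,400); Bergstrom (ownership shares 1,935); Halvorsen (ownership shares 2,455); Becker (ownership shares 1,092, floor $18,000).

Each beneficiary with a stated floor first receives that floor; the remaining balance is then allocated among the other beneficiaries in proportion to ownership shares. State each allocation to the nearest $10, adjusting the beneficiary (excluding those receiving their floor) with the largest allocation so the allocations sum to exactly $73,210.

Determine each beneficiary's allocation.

Vance: $30,400 · Bergstrom: $10,940 · Halvorsen: $13,870 · Becker: $18,000

Fund the minimums — Vance $30,400; Becker $18,000. Balance $24,810.
Balance split over remaining ownership shares 4,390: Bergstrom 10,935.62 → $10,940; Halvorsen 13,874.38 → $13,870.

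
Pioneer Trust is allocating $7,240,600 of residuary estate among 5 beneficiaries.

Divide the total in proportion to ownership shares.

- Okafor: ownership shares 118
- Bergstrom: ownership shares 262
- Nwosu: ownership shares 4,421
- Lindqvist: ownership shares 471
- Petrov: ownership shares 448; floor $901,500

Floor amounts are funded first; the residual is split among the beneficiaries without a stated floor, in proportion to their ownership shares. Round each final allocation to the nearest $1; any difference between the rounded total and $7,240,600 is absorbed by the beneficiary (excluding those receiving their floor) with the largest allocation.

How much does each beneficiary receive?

Minimums first: Petrov $901,500. Remaining pool $6,339,100.
Remaining pool split over remaining ownership shares 5,272: Okafor 141,884.26 → $141,884; Bergstrom 315,031.15 → $315,031; Nwosu 5,315,849.98 → $5,315,850; Lindqvist 566,334.62 → $566,335.

Okafor: $141,884 | Bergstrom: $315,031 | Nwosu: $5,315,850 | Lindqvist: $566,335 | Petrov: $901,500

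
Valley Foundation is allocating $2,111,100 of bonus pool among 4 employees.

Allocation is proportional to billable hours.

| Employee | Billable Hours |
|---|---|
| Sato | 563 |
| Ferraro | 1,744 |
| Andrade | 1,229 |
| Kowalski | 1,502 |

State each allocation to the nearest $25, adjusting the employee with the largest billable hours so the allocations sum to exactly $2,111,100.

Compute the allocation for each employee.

Sato: $235,925 · Ferraro: $730,775 · Andrade: $515,000 · Kowalski: $629,400

Combined billable hours = 5,038.
Unrounded shares: Sato 563/5,038 × $2,111,100 = 235,916.89; Ferraro 1,744/5,038 × $2,111,100 = 730,797.62; Andrade 1,229/5,038 × $2,111,100 = 514,994.42; Kowalski 1,502/5,038 × $2,111,100 = 629,391.07.
At nearest $25: Sato $235,925; Ferraro $730,800; Andrade $515,000; Kowalski $629,400. Sum = $2,111,125.
Difference $2,111,100 − $2,111,125 = −$25 applied to largest billable hours (Ferraro): Ferraro becomes $730,775.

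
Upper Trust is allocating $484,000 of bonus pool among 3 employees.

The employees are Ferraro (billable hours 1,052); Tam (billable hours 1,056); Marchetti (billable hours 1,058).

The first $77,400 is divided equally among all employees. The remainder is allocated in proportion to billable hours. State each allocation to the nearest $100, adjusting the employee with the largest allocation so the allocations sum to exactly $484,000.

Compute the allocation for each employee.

Ferraro: $160,900; Tam: $161,400; Marchetti: $161,700

First tranche $77,400 split equally: $25,800 each.
Remainder $406,600 by billable hours (total 3,166): Ferraro 135,105.24 → $135,100; Tam 135,618.95 → $135,600; Marchetti 135,875.81 → $135,900.
Totals: Ferraro $25,800 + $135,100 = $160,900; Tam $25,800 + $135,600 = $161,400; Marchetti $25,800 + $135,900 = $161,700.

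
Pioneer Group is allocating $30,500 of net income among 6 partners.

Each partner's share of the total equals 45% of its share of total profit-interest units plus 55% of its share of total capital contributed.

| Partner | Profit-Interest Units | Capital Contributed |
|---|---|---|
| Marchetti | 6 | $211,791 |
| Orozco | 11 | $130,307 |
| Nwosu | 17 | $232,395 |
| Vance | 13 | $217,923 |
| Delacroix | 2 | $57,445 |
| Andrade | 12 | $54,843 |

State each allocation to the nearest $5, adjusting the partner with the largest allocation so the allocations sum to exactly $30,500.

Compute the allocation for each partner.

Totals — profit-interest units 61, capital contributed 904,704.
Combined weights (45% profit-interest units + 55% capital contributed): Marchetti 0.1730; Orozco 0.1604; Nwosu 0.2667; Vance 0.2284; Delacroix 0.0497; Andrade 0.1219.
Pro-rata amounts: Marchetti 5,277.02; Orozco 4,891.15; Nwosu 8,134.06; Vance 6,965.72; Delacroix 1,515.14; Andrade 3,716.90.
At nearest $5: Marchetti $5,275; Orozco $4,890; Nwosu $8,135; Vance $6,965; Delacroix $1,515; Andrade $3,715. Sum = $30,495.
Difference $30,500 − $30,495 = +$5 applied to largest allocation (Nwosu): Nwosu becomes $8,140.

Marchetti: $5,275; Orozco: $4,890; Nwosu: $8,140; Vance: $6,965; Delacroix: $1,515; Andrade: $3,715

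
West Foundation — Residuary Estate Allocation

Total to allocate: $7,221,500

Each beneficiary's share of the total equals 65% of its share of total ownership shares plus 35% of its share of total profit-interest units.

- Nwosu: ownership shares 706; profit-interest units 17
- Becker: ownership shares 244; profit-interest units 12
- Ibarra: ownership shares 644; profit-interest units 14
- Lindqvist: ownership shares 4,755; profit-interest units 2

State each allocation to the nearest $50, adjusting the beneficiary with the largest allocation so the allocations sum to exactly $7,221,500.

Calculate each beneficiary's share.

Ownership shares total 6,349; profit-interest units total 45.
Composite weights (65% ownership shares + 35% profit-interest units): Nwosu 0.2045; Becker 0.1183; Ibarra 0.1748; Lindqvist 0.5024.
Raw shares: Nwosu 1,476,806.29; Becker 854,401.99; Ibarra 1,262,466.47; Lindqvist 3,627,825.25.
Rounded to nearest $50: Nwosu $1,476,800; Becker $854,400; Ibarra $1,262,450; Lindqvist $3,627,850. Sum = $7,221,500.
No rounding difference to absorb.

Nwosu: $1,476,800; Becker: $854,400; Ibarra: $1,262,450; Lindqvist: $3,627,850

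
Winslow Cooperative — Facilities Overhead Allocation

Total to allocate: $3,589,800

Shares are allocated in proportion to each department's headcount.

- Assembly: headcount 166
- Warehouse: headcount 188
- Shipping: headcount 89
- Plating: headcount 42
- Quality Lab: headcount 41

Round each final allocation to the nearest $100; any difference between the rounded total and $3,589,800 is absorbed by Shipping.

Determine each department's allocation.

Assembly: $1,132,900; Warehouse: $1,283,000; Shipping: $607,500; Plating: $286,600; Quality Lab: $279,800

Headcount total: 526.
Raw shares: Assembly 166/526 × $3,589,800 = 1,132,902.66; Warehouse 188/526 × $3,589,800 = 1,283,046.39; Shipping 89/526 × $3,589,800 = 607,399.62; Plating 42/526 × $3,589,800 = 286,638.02; Quality Lab 41/526 × $3,589,800 = 279,813.31.
Rounded to nearest $100: Assembly $1,132,900; Warehouse $1,283,000; Shipping $607,400; Plating $286,600; Quality Lab $279,800. Sum = $3,589,700.
Difference $3,589,800 − $3,589,700 = +$100 applied to Shipping: Shipping becomes $607,500.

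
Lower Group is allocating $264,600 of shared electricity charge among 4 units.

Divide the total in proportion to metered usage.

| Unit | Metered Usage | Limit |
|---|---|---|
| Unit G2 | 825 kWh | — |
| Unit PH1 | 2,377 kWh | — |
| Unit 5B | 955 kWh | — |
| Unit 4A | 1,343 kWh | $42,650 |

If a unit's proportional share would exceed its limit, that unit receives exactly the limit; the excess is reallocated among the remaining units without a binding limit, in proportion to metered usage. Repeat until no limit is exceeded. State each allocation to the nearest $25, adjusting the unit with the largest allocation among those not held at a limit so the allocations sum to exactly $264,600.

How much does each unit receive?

Unit G2: $44,050 · Unit PH1: $126,900 · Unit 5B: $51,000 · Unit 4A: $42,650

Combined metered usage = 5,500.
Proportional shares (ignoring caps): Unit G2 39,690.00; Unit PH1 114,355.31; Unit 5B 45,944.18; Unit 4A 64,610.51.
Capped: Unit 4A ($42,650); residual $221,950 reallocated over remaining metered usage 4,157.
Shares after redistribution: Unit G2 44,048.29 → $44,050; Unit PH1 126,912.47 → $126,900; Unit 5B 50,989.24 → $51,000.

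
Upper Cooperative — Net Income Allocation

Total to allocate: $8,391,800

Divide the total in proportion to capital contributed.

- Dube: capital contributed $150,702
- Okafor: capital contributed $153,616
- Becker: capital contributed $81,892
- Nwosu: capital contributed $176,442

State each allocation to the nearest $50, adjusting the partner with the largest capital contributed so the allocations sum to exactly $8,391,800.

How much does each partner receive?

Sum of capital contributed: 150,702 + 153,616 + 81,892 + 176,442 = 562,652.
Unrounded shares: Dube 2,247,678.93; Okafor 2,291,140.44; Becker 1,221,396.68; Nwosu 2,631,583.96.
At nearest $50: Dube $2,247,700; Okafor $2,291,150; Becker $1,221,400; Nwosu $2,631,600. Sum = $8,391,850.
Difference $8,391,800 − $8,391,850 = −$50 applied to largest capital contributed (Nwosu): Nwosu becomes $2,631,550.

Dube: $2,247,700; Okafor: $2,291,150; Becker: $1,221,400; Nwosu: $2,631,550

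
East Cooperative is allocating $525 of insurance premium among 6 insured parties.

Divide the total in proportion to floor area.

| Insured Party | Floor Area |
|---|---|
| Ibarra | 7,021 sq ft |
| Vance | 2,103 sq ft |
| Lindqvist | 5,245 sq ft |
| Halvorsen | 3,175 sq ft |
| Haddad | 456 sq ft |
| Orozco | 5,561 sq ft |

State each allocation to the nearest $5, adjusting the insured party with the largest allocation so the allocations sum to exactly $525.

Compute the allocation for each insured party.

Total floor area = 23,561.
Raw shares: Ibarra 7,021/23,561 × $525 = 156.45; Vance 2,103/23,561 × $525 = 46.86; Lindqvist 5,245/23,561 × $525 = 116.87; Halvorsen 3,175/23,561 × $525 = 70.75; Haddad 456/23,561 × $525 = 10.16; Orozco 5,561/23,561 × $525 = 123.91.
Rounded to nearest $5: Ibarra $155; Vance $45; Lindqvist $115; Halvorsen $70; Haddad $10; Orozco $125. Sum = $520.
Difference $525 − $520 = +$5 applied to largest allocation (Ibarra): Ibarra becomes $160.

Ibarra: $160 | Vance: $45 | Lindqvist: $115 | Halvorsen: $70 | Haddad: $10 | Orozco: $125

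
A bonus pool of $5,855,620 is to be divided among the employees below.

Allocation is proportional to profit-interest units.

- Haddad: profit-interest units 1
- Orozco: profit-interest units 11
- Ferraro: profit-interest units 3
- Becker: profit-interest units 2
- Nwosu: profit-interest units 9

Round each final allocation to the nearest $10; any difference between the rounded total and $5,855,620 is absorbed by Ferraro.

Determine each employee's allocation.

Total profit-interest units = 26.
Proportional shares: Haddad 1/26 × $5,855,620 = 225,216.15; Orozco 11/26 × $5,855,620 = 2,477,377.69; Ferraro 3/26 × $5,855,620 = 675,648.46; Becker 2/26 × $5,855,620 = 450,432.31; Nwosu 9/26 × $5,855,620 = 2,026,945.38.
Rounded to nearest $10: Haddad $225,220; Orozco $2,477,380; Ferraro $675,650; Becker $450,430; Nwosu $2,026,950. Sum = $5,855,630.
Difference $5,855,620 − $5,855,630 = −$10 applied to Ferraro: Ferraro becomes $675,640.

Haddad: $225,220 | Orozco: $2,477,380 | Ferraro: $675,640 | Becker: $450,430 | Nwosu: $2,026,950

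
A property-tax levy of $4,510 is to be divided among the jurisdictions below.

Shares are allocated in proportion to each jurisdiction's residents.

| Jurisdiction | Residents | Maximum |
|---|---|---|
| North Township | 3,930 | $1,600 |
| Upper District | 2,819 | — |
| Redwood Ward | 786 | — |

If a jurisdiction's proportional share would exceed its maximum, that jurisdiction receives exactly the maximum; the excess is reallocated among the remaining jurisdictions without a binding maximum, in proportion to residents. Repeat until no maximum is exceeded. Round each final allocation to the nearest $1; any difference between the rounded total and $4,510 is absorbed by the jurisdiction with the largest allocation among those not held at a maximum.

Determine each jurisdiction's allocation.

Total residents = 7,535.
Proportional shares (ignoring caps): North Township 2,352.26; Upper District 1,687.28; Redwood Ward 470.45.
Held at cap: North Township ($1,600); residual $2,910 reallocated over remaining residents 3,605.
Shares after redistribution: Upper District 2,275.53 → $2,276; Redwood Ward 634.47 → $634.

North Township: $1,600 · Upper District: $2,276 · Redwood Ward: $634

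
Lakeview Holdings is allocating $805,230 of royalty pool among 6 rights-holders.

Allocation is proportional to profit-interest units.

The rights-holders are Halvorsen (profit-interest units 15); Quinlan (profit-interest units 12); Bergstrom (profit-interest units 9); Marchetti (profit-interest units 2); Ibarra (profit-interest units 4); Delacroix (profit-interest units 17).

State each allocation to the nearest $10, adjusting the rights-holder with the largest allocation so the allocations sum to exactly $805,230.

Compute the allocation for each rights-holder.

Halvorsen: $204,720 | Quinlan: $163,780 | Bergstrom: $122,830 | Marchetti: $27,300 | Ibarra: $54,590 | Delacroix: $232,010

Total profit-interest units = 59.
Raw shares: Halvorsen 15/59 × $805,230 = 204,719.49; Quinlan 12/59 × $805,230 = 163,775.59; Bergstrom 9/59 × $805,230 = 122,831.69; Marchetti 2/59 × $805,230 = 27,295.93; Ibarra 4/59 × $805,230 = 54,591.86; Delacroix 17/59 × $805,230 = 232,015.42.
Rounded to nearest $10: Halvorsen $204,720; Quinlan $163,780; Bergstrom $122,830; Marchetti $27,300; Ibarra $54,590; Delacroix $232,020. Sum = $805,240.
Difference $805,230 − $805,240 = −$10 applied to largest allocation (Delacroix): Delacroix becomes $232,010.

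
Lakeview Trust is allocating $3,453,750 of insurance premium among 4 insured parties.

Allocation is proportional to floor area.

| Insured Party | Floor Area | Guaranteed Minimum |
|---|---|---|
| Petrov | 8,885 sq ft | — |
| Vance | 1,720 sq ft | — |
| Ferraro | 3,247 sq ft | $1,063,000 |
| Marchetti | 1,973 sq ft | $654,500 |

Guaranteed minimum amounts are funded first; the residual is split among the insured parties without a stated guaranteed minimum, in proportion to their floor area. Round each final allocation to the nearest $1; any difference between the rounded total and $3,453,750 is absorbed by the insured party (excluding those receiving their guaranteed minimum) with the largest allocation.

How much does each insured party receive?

Petrov: $1,454,652 · Vance: $281,598 · Ferraro: $1,063,000 · Marchetti: $654,500

Fund the minimums — Ferraro $1,063,000; Marchetti $654,500. Remaining pool $1,736,250.
Remaining pool split over remaining floor area 10,605: Petrov 1,454,651.70 → $1,454,652; Vance 281,598.30 → $281,598.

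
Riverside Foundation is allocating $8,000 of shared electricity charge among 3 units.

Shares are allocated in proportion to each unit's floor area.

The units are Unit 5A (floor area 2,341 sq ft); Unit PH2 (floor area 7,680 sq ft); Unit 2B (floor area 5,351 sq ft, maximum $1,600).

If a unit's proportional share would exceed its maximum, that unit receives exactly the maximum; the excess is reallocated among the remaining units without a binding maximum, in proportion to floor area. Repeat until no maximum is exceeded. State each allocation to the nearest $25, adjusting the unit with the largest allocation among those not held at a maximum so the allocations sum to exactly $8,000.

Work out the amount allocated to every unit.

Total floor area = 15,372.
Proportional shares (ignoring caps): Unit 5A 1,218.32; Unit PH2 3,996.88; Unit 2B 2,784.80.
Capped: Unit 2B ($1,600); residual $6,400 reallocated over remaining floor area 10,021.
Shares after redistribution: Unit 5A 1,495.10 → $1,500; Unit PH2 4,904.90 → $4,900.

Unit 5A: $1,500; Unit PH2: $4,900; Unit 2B: $1,600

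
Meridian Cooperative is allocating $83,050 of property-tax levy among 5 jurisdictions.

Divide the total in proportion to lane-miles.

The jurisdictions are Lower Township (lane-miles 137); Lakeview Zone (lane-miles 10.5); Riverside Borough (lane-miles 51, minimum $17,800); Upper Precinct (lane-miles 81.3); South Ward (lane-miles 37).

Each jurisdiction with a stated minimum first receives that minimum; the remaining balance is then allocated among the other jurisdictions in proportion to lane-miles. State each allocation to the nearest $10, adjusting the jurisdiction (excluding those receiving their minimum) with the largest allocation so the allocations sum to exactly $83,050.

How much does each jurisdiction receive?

Fund the minimums — Riverside Borough $17,800. Remaining pool $65,250.
Remaining pool split over remaining lane-miles 265.8: Lower Township 33,631.49 → $33,630; Lakeview Zone 2,577.60 → $2,580; Upper Precinct 19,957.96 → $19,960; South Ward 9,082.96 → $9,080.

Lower Township: $33,630; Lakeview Zone: $2,580; Riverside Borough: $17,800; Upper Precinct: $19,960; South Ward: $9,080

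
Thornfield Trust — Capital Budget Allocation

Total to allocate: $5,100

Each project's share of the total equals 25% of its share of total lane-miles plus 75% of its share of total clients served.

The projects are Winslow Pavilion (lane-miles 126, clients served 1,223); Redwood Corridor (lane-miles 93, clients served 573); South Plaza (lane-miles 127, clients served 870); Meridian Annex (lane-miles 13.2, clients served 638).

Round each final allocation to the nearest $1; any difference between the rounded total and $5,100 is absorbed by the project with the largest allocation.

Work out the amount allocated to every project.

Totals — lane-miles 359.2, clients served 3,304.
Combined weights (25% lane-miles + 75% clients served): Winslow Pavilion 0.3653; Redwood Corridor 0.1948; South Plaza 0.2859; Meridian Annex 0.1540.
Proportional shares: Winslow Pavilion 1,863.10; Redwood Corridor 993.46; South Plaza 1,457.98; Meridian Annex 785.46.
Rounded to nearest $1: Winslow Pavilion $1,863; Redwood Corridor $993; South Plaza $1,458; Meridian Annex $785. Sum = $5,099.
Difference $5,100 − $5,099 = +$1 applied to largest allocation (Winslow Pavilion): Winslow Pavilion becomes $1,864.

Winslow Pavilion: $1,864 · Redwood Corridor: $993 · South Plaza: $1,458 · Meridian Annex: $785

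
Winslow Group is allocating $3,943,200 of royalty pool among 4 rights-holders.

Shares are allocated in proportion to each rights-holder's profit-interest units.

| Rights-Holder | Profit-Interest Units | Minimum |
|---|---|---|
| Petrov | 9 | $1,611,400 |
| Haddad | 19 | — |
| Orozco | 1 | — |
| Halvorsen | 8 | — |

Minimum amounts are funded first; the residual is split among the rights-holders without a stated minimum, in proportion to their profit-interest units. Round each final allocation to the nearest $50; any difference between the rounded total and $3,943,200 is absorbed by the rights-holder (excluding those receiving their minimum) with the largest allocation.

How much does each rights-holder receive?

Guaranteed amounts: Petrov $1,611,400. Balance $2,331,800.
Balance split over remaining profit-interest units 28: Haddad 1,582,292.86 → $1,582,300; Orozco 83,278.57 → $83,300; Halvorsen 666,228.57 → $666,250.
Rounding difference −$50 applied to Haddad → $1,582,250.

Petrov: $1,611,400; Haddad: $1,582,250; Orozco: $83,300; Halvorsen: $666,250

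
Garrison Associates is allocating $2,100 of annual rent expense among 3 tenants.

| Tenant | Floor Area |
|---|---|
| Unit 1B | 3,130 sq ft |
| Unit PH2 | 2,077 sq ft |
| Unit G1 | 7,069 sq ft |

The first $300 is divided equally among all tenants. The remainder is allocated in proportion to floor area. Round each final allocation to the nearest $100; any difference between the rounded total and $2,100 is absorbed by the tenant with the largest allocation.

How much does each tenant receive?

Unit 1B: $600; Unit PH2: $400; Unit G1: $1,100

First tranche $300 split equally: $100 each.
Remainder $1,800 by floor area (total 12,276): Unit 1B 458.94 → $500; Unit PH2 304.55 → $300; Unit G1 1,036.51 → $1,000.
Totals: Unit 1B $100 + $500 = $600; Unit PH2 $100 + $300 = $400; Unit G1 $100 + $1,000 = $1,100.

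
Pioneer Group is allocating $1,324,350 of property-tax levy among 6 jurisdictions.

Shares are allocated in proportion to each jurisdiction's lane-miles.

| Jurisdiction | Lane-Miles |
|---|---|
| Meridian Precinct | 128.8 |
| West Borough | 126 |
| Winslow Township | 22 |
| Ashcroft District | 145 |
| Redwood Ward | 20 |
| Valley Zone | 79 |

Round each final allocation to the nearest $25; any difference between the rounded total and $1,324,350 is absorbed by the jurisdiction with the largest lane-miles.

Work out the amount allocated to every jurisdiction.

Meridian Precinct: $327,525 · West Borough: $320,400 · Winslow Township: $55,950 · Ashcroft District: $368,725 · Redwood Ward: $50,850 · Valley Zone: $200,900

Sum of lane-miles: 128.8 + 126 + 22 + 145 + 20 + 79 = 520.8.
Raw shares: Meridian Precinct 327,527.42; West Borough 320,407.26; Winslow Township 55,944.12; Ashcroft District 368,722.64; Redwood Ward 50,858.29; Valley Zone 200,890.26.
After rounding ($25): Meridian Precinct $327,525; West Borough $320,400; Winslow Township $55,950; Ashcroft District $368,725; Redwood Ward $50,850; Valley Zone $200,900. Sum = $1,324,350.
Rounded total matches; no reconciliation needed.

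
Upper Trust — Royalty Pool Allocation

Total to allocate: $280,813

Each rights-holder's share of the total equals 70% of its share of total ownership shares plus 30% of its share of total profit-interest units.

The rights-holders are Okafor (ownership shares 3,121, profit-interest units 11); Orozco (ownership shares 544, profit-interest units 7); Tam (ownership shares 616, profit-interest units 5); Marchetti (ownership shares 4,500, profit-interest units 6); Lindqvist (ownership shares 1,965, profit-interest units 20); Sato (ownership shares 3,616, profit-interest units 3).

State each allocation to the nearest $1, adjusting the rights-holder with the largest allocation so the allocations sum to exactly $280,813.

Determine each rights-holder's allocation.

Ownership shares total 14,362; profit-interest units total 52.
Composite weights (70% ownership shares + 30% profit-interest units): Okafor 0.2156; Orozco 0.0669; Tam 0.0589; Marchetti 0.2539; Lindqvist 0.2112; Sato 0.1936.
Unrounded shares: Okafor 60,537.17; Orozco 18,786.12; Tam 16,531.41; Marchetti 71,310.82; Lindqvist 59,295.96; Sato 54,351.51.
After rounding ($1): Okafor $60,537; Orozco $18,786; Tam $16,531; Marchetti $71,311; Lindqvist $59,296; Sato $54,352. Sum = $280,813.
Sum already equals the total — no adjustment.

Okafor: $60,537 | Orozco: $18,786 | Tam: $16,531 | Marchetti: $71,311 | Lindqvist: $59,296 | Sato: $54,352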